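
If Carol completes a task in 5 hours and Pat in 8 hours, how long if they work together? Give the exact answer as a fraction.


Carol's rate: 1/5 of the job per hour
Pat's rate: 1/8 of the job per hour
Combined rate: 1/5 + 1/8 = 13/40 per hour
Time = 1 / (13/40) = 40/13 hours (≈ 3.08 hours)

40/13 hours


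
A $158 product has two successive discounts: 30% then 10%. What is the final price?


First discount:
30% of $158 = $47.40
Price after first discount:
$158 - $47.40 = $110.60
Second discount:
10% of $110.60 = $11.06
Final price:
$110.60 - $11.06 = $99.54

$99.54


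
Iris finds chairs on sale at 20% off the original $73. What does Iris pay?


Calculate the discount amount:
20% of $73 = $14.60
Subtract from original:
$73 - $14.60 = $58.40

$58.40


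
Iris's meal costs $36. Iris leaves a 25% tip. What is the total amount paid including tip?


Calculate the tip:
25% of $36 = $9
Add tip to meal cost:
$36 + $9 = $45

$45


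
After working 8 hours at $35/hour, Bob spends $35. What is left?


Calculate earnings:
8 x $35 = $280
Subtract spending:
$280 - $35 = $245

$245


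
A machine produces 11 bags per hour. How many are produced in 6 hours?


Production rate: 11 bags per hour
Time: 6 hours
Total: 11 x 6 = 66 bags

66 bags


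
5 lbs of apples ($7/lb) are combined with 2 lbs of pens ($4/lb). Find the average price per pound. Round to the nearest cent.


Cost of apples:
5 x $7 = $35
Cost of pens:
2 x $4 = $8
Total cost: $35 + $8 = $43
Total weight: 7 lbs
Average: $43 / 7 = $6.1428... ≈ $6.14/lb

$6.14/lb


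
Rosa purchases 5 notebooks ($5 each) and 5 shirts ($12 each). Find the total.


Cost of notebooks:
5 x $5 = $25
Cost of shirts:
5 x $12 = $60
Add both:
$25 + $60 = $85

$85


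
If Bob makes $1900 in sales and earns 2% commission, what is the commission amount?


Convert rate to decimal:
2% = 0.02
Multiply by sales:
$1900 x 0.02 = $38

$38


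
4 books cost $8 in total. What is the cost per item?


Total cost: $8
Number of items: 4
Unit price: $8 / 4 = $2

$2


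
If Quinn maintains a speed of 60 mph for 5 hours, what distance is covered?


Use the formula: distance = speed x time
Speed = 60 mph, Time = 5 hours
60 x 5 = 300 miles

300 miles


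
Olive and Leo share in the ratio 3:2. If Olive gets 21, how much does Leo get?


Find the multiplier:
21 / 3 = 7
Apply to Leo's share:
2 x 7 = 14

14


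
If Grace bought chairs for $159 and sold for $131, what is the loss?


Selling price = $131
Cost price = $159
Loss = cost price - selling price:
Loss = $159 - $131 = $28

$28


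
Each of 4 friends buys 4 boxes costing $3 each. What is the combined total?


Cost per person:
4 x $3 = $12
Group total:
4 x $12 = $48

$48


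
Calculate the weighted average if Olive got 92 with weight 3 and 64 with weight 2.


Weighted sum:
3 x 92 + 2 x 64 = 404
Total weight:
3 + 2 = 5
Weighted average:
404 / 5 = 80.8

80.8


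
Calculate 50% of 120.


Convert percentage to decimal:
50% = 0.5
Multiply:
120 x 0.5 = 60

60


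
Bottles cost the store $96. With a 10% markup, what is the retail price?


Calculate the markup amount:
10% of $96 = $9.60
Add to cost:
$96 + $9.60 = $105.60

$105.60


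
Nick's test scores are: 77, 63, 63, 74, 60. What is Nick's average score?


Add the scores:
77 + 63 + 63 + 74 + 60 = 337
Divide by the number of tests:
337 / 5 = 67.4

67.4


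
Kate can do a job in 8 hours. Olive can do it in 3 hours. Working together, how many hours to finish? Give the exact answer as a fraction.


Kate's rate: 1/8 of the job per hour
Olive's rate: 1/3 of the job per hour
Combined rate: 1/8 + 1/3 = 11/24 per hour
Time = 1 / (11/24) = 24/11 hours (≈ 2.18 hours)

24/11 hours


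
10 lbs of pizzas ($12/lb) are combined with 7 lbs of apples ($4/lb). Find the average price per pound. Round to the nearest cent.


Cost of pizzas:
10 x $12 = $120
Cost of apples:
7 x $4 = $28
Total cost: $120 + $28 = $148
Total weight: 17 lbs
Average: $148 / 17 = $8.7058... ≈ $8.71/lb

$8.71/lb


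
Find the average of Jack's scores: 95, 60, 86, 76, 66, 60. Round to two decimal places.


Add the scores:
95 + 60 + 86 + 76 + 66 + 60 = 443
Divide by the number of tests:
443 / 6 = 73.8333... ≈ 73.83

73.83


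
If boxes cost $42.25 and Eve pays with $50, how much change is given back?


Start with the amount paid:
$50
Subtract the price:
$50 - $42.25 = $7.75

$7.75


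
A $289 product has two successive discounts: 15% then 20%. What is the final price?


First discount:
15% of $289 = $43.35
Price after first discount:
$289 - $43.35 = $245.65
Second discount:
20% of $245.65 = $49.13
Final price:
$245.65 - $49.13 = $196.52

$196.52


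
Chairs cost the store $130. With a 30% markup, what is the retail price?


Calculate the markup amount:
30% of $130 = $39
Add to cost:
$130 + $39 = $169

$169


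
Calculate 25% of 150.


Convert percentage to decimal:
25% = 0.25
Multiply:
150 x 0.25 = 37.5

37.5


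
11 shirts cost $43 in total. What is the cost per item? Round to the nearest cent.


Total cost: $43
Number of items: 11
Unit price: $43 / 11 = $3.9090... ≈ $3.91

$3.91


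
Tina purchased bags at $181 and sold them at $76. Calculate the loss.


Selling price = $76
Cost price = $181
Loss = cost price - selling price:
Loss = $181 - $76 = $105

$105


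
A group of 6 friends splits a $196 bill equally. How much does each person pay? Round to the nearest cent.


Total bill: $196
Number of people: 6
Each pays: $196 / 6 = $32.6666... ≈ $32.67

$32.67


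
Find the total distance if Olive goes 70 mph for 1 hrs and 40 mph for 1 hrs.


Leg 1 distance:
70 x 1 = 70 miles
Leg 2 distance:
40 x 1 = 40 miles
Total distance:
70 + 40 = 110 miles

110 miles


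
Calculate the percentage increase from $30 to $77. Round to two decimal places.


Find the absolute change:
|77 - 30| = 47
Divide by original and multiply by 100:
47 / 30 x 100 = 156.6666...% ≈ 156.67%

156.67%


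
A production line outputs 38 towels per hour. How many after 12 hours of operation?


Production rate: 38 towels per hour
Time: 12 hours
Total: 38 x 12 = 456 towels

456 towels


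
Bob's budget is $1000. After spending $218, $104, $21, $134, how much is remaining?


Add up expenses:
$218 + $104 + $21 + $134 = $477
Subtract from budget:
$1000 - $477 = $523

$523


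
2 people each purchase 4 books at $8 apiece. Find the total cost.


Cost per person:
4 x $8 = $32
Group total:
2 x $32 = $64

$64


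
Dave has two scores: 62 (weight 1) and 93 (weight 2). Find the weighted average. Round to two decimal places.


Weighted sum:
1 x 62 + 2 x 93 = 248
Total weight:
1 + 2 = 3
Weighted average:
248 / 3 = 82.6666... ≈ 82.67

82.67


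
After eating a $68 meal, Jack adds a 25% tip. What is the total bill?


Calculate the tip:
25% of $68 = $17
Add tip to meal cost:
$68 + $17 = $85

$85


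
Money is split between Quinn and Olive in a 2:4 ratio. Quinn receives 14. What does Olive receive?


Find the multiplier:
14 / 2 = 7
Apply to Olive's share:
4 x 7 = 28

28


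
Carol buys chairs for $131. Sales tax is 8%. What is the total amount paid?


Calculate the tax:
8% of $131 = $10.48
Add tax to price:
$131 + $10.48 = $141.48

$141.48


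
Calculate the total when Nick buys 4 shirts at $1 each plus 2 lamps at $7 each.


Cost of shirts:
4 x $1 = $4
Cost of lamps:
2 x $7 = $14
Add both:
$4 + $14 = $18

$18


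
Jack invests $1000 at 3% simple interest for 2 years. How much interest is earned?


Use the formula I = P x R x T / 100
P x R x T = 1000 x 3 x 2 = 6000
I = 6000 / 100 = $60

$60


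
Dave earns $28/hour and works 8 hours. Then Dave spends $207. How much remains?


Calculate earnings:
8 x $28 = $224
Subtract spending:
$224 - $207 = $17

$17


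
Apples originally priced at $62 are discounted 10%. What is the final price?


Calculate the discount amount:
10% of $62 = $6.20
Subtract from original:
$62 - $6.20 = $55.80

$55.80


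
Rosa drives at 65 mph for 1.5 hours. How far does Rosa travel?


Use the formula: distance = speed x time
Speed = 65 mph, Time = 1.5 hours
65 x 1.5 = 97.5 miles

97.5 miles


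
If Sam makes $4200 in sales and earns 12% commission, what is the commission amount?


Convert rate to decimal:
12% = 0.12
Multiply by sales:
$4200 x 0.12 = $504

$504


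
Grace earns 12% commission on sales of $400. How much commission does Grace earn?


Convert rate to decimal:
12% = 0.12
Multiply by sales:
$400 x 0.12 = $48

$48


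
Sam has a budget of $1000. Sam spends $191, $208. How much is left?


Add up expenses:
$191 + $208 = $399
Subtract from budget:
$1000 - $399 = $601

$601


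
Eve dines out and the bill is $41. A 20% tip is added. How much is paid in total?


Calculate the tip:
20% of $41 = $8.20
Add tip to meal cost:
$41 + $8.20 = $49.20

$49.20


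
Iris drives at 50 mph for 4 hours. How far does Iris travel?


Use the formula: distance = speed x time
Speed = 50 mph, Time = 4 hours
50 x 4 = 200 miles

200 miles


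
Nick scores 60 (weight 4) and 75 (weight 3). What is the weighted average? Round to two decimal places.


Weighted sum:
4 x 60 + 3 x 75 = 465
Total weight:
4 + 3 = 7
Weighted average:
465 / 7 = 66.4285... ≈ 66.43

66.43


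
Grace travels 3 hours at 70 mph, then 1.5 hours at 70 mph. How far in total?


Leg 1 distance:
70 x 3 = 210 miles
Leg 2 distance:
70 x 1.5 = 105 miles
Total distance:
210 + 105 = 315 miles

315 miles


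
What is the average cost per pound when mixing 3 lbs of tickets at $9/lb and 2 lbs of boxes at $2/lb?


Cost of tickets:
3 x $9 = $27
Cost of boxes:
2 x $2 = $4
Total cost: $27 + $4 = $31
Total weight: 5 lbs
Average: $31 / 5 = $6.20/lb

$6.20/lb


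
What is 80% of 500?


Convert percentage to decimal:
80% = 0.8
Multiply:
500 x 0.8 = 400

400


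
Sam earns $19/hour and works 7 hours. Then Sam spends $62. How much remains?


Calculate earnings:
7 x $19 = $133
Subtract spending:
$133 - $62 = $71

$71


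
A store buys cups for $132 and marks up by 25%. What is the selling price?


Calculate the markup amount:
25% of $132 = $33
Add to cost:
$132 + $33 = $165

$165


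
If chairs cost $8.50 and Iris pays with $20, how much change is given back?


Start with the amount paid:
$20
Subtract the price:
$20 - $8.50 = $11.50

$11.50


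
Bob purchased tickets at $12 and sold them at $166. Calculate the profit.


Selling price = $166
Cost price = $12
Profit = selling price - cost price:
Profit = $166 - $12 = $154

$154


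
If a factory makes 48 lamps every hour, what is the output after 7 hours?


Production rate: 48 lamps per hour
Time: 7 hours
Total: 48 x 7 = 336 lamps

336 lamps


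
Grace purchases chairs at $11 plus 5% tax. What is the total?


Calculate the tax:
5% of $11 = $0.55
Add tax to price:
$11 + $0.55 = $11.55

$11.55


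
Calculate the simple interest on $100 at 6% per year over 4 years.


Use the formula I = P x R x T / 100
P x R x T = 100 x 6 x 4 = 2400
I = 2400 / 100 = $24

$24


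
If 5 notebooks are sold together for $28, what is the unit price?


Total cost: $28
Number of items: 5
Unit price: $28 / 5 = $5.60

$5.60


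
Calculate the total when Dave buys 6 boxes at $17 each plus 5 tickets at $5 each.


Cost of boxes:
6 x $17 = $102
Cost of tickets:
5 x $5 = $25
Add both:
$102 + $25 = $127

$127


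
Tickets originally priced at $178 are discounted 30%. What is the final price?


Calculate the discount amount:
30% of $178 = $53.40
Subtract from original:
$178 - $53.40 = $124.60

$124.60


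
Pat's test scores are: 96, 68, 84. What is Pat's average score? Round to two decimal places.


Add the scores:
96 + 68 + 84 = 248
Divide by the number of tests:
248 / 3 = 82.6666... ≈ 82.67

82.67


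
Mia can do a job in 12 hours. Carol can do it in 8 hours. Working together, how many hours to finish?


Mia's rate: 1/12 of the job per hour
Carol's rate: 1/8 of the job per hour
Combined rate: 1/12 + 1/8 = 5/24 per hour
Time = 1 / (5/24) = 24/5 = 4.8 hours

4.8 hours


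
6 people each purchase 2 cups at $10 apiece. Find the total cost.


Cost per person:
2 x $10 = $20
Group total:
6 x $20 = $120

$120


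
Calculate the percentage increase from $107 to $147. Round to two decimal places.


Find the absolute change:
|147 - 107| = 40
Divide by original and multiply by 100:
40 / 107 x 100 = 37.3831...% ≈ 37.38%

37.38%


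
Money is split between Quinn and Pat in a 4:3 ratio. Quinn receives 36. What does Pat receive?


Find the multiplier:
36 / 4 = 9
Apply to Pat's share:
3 x 9 = 27

27


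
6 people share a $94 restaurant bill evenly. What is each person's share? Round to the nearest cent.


Total bill: $94
Number of people: 6
Each pays: $94 / 6 = $15.6666... ≈ $15.67

$15.67


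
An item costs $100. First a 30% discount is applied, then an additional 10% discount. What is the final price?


First discount:
30% of $100 = $30
Price after first discount:
$100 - $30 = $70
Second discount:
10% of $70 = $7
Final price:
$70 - $7 = $63

$63


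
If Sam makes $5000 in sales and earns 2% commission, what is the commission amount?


Convert rate to decimal:
2% = 0.02
Multiply by sales:
$5000 x 0.02 = $100

$100


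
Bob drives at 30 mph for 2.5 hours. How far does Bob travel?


Use the formula: distance = speed x time
Speed = 30 mph, Time = 2.5 hours
30 x 2.5 = 75 miles

75 miles


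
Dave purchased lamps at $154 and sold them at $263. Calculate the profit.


Selling price = $263
Cost price = $154
Profit = selling price - cost price:
Profit = $263 - $154 = $109

$109


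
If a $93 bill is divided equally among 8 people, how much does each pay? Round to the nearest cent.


Total bill: $93
Number of people: 8
Each pays: $93 / 8 = $11.625 ≈ $11.63

$11.63


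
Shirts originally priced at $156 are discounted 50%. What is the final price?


Calculate the discount amount:
50% of $156 = $78
Subtract from original:
$156 - $78 = $78

$78


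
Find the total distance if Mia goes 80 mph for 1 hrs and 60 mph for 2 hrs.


Leg 1 distance:
80 x 1 = 80 miles
Leg 2 distance:
60 x 2 = 120 miles
Total distance:
80 + 120 = 200 miles

200 miles


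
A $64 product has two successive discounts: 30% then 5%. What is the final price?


First discount:
30% of $64 = $19.20
Price after first discount:
$64 - $19.20 = $44.80
Second discount:
5% of $44.80 = $2.24
Final price:
$44.80 - $2.24 = $42.56

$42.56


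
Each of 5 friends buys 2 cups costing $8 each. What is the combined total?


Cost per person:
2 x $8 = $16
Group total:
5 x $16 = $80

$80


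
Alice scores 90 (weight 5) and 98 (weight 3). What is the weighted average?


Weighted sum:
5 x 90 + 3 x 98 = 744
Total weight:
5 + 3 = 8
Weighted average:
744 / 8 = 93

93


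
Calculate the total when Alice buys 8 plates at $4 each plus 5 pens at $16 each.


Cost of plates:
8 x $4 = $32
Cost of pens:
5 x $16 = $80
Add both:
$32 + $80 = $112

$112


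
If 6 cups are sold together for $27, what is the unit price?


Total cost: $27
Number of items: 6
Unit price: $27 / 6 = $4.50

$4.50


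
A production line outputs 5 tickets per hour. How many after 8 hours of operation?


Production rate: 5 tickets per hour
Time: 8 hours
Total: 5 x 8 = 40 tickets

40 tickets


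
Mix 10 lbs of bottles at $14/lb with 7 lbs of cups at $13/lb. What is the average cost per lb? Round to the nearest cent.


Cost of bottles:
10 x $14 = $140
Cost of cups:
7 x $13 = $91
Total cost: $140 + $91 = $231
Total weight: 17 lbs
Average: $231 / 17 = $13.5882... ≈ $13.59/lb

$13.59/lb


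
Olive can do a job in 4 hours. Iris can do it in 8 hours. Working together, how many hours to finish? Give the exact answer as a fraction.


Olive's rate: 1/4 of the job per hour
Iris's rate: 1/8 of the job per hour
Combined rate: 1/4 + 1/8 = 3/8 per hour
Time = 1 / (3/8) = 8/3 hours (≈ 2.67 hours)

8/3 hours


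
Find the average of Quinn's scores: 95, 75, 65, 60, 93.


Add the scores:
95 + 75 + 65 + 60 + 93 = 388
Divide by the number of tests:
388 / 5 = 77.6

77.6


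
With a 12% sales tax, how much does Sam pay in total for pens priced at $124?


Calculate the tax:
12% of $124 = $14.88
Add tax to price:
$124 + $14.88 = $138.88

$138.88


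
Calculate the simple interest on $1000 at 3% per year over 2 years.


Use the formula I = P x R x T / 100
P x R x T = 1000 x 3 x 2 = 6000
I = 6000 / 100 = $60

$60


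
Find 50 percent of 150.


Convert percentage to decimal:
50% = 0.5
Multiply:
150 x 0.5 = 75

75


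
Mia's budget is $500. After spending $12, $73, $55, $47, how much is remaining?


Add up expenses:
$12 + $73 + $55 + $47 = $187
Subtract from budget:
$500 - $187 = $313

$313


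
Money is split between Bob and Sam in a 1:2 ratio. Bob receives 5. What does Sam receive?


Find the multiplier:
5 / 1 = 5
Apply to Sam's share:
2 x 5 = 10

10


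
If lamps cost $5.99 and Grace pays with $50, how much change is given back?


Start with the amount paid:
$50
Subtract the price:
$50 - $5.99 = $44.01

$44.01


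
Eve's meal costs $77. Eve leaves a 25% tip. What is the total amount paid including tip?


Calculate the tip:
25% of $77 = $19.25
Add tip to meal cost:
$77 + $19.25 = $96.25

$96.25


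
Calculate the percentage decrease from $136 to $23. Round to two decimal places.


Find the absolute change:
|23 - 136| = 113
Divide by original and multiply by 100:
113 / 136 x 100 = 83.0882...% ≈ 83.09%

83.09%


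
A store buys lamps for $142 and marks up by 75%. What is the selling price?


Calculate the markup amount:
75% of $142 = $106.50
Add to cost:
$142 + $106.50 = $248.50

$248.50


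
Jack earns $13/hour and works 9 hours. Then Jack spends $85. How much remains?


Calculate earnings:
9 x $13 = $117
Subtract spending:
$117 - $85 = $32

$32


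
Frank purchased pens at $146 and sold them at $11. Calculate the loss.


Selling price = $11
Cost price = $146
Loss = cost price - selling price:
Loss = $146 - $11 = $135

$135


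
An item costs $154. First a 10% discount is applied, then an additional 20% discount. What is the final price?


First discount:
10% of $154 = $15.40
Price after first discount:
$154 - $15.40 = $138.60
Second discount:
20% of $138.60 = $27.72
Final price:
$138.60 - $27.72 = $110.88

$110.88


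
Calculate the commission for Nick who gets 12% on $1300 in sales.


Convert rate to decimal:
12% = 0.12
Multiply by sales:
$1300 x 0.12 = $156

$156


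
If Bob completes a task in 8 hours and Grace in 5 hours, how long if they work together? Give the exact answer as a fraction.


Bob's rate: 1/8 of the job per hour
Grace's rate: 1/5 of the job per hour
Combined rate: 1/8 + 1/5 = 13/40 per hour
Time = 1 / (13/40) = 40/13 hours (≈ 3.08 hours)

40/13 hours


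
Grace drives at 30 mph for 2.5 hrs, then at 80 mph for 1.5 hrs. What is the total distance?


Leg 1 distance:
30 x 2.5 = 75 miles
Leg 2 distance:
80 x 1.5 = 120 miles
Total distance:
75 + 120 = 195 miles

195 miles


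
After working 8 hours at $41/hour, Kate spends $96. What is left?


Calculate earnings:
8 x $41 = $328
Subtract spending:
$328 - $96 = $232

$232


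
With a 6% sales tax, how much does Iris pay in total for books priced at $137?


Calculate the tax:
6% of $137 = $8.22
Add tax to price:
$137 + $8.22 = $145.22

$145.22


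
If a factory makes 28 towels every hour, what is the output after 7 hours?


Production rate: 28 towels per hour
Time: 7 hours
Total: 28 x 7 = 196 towels

196 towels


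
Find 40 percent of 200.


Convert percentage to decimal:
40% = 0.4
Multiply:
200 x 0.4 = 80

80


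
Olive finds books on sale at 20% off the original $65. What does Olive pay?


Calculate the discount amount:
20% of $65 = $13
Subtract from original:
$65 - $13 = $52

$52


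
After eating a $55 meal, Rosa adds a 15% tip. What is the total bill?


Calculate the tip:
15% of $55 = $8.25
Add tip to meal cost:
$55 + $8.25 = $63.25

$63.25


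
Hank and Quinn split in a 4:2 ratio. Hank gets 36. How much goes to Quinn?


Find the multiplier:
36 / 4 = 9
Apply to Quinn's share:
2 x 9 = 18

18


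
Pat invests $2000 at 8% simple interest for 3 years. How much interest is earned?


Use the formula I = P x R x T / 100
P x R x T = 2000 x 8 x 3 = 48000
I = 48000 / 100 = $480

$480


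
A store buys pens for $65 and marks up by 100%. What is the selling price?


Calculate the markup amount:
100% of $65 = $65
Add to cost:
$65 + $65 = $130

$130


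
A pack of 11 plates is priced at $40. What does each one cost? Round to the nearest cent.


Total cost: $40
Number of items: 11
Unit price: $40 / 11 = $3.6363... ≈ $3.64

$3.64


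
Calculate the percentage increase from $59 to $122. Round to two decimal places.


Find the absolute change:
|122 - 59| = 63
Divide by original and multiply by 100:
63 / 59 x 100 = 106.7796...% ≈ 106.78%

106.78%


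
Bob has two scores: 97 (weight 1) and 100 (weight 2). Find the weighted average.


Weighted sum:
1 x 97 + 2 x 100 = 297
Total weight:
1 + 2 = 3
Weighted average:
297 / 3 = 99

99


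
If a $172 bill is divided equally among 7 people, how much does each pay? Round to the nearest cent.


Total bill: $172
Number of people: 7
Each pays: $172 / 7 = $24.5714... ≈ $24.57

$24.57


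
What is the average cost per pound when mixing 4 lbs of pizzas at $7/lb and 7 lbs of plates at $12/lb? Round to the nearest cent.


Cost of pizzas:
4 x $7 = $28
Cost of plates:
7 x $12 = $84
Total cost: $28 + $84 = $112
Total weight: 11 lbs
Average: $112 / 11 = $10.1818... ≈ $10.18/lb

$10.18/lb


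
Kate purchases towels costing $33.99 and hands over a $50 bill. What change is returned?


Start with the amount paid:
$50
Subtract the price:
$50 - $33.99 = $16.01

$16.01


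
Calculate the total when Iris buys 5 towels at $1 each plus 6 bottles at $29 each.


Cost of towels:
5 x $1 = $5
Cost of bottles:
6 x $29 = $174
Add both:
$5 + $174 = $179

$179


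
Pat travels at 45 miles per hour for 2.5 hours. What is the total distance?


Use the formula: distance = speed x time
Speed = 45 mph, Time = 2.5 hours
45 x 2.5 = 112.5 miles

112.5 miles


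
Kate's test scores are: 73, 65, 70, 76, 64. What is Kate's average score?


Add the scores:
73 + 65 + 70 + 76 + 64 = 348
Divide by the number of tests:
348 / 5 = 69.6

69.6


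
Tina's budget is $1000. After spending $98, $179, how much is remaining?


Add up expenses:
$98 + $179 = $277
Subtract from budget:
$1000 - $277 = $723

$723


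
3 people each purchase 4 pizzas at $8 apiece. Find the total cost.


Cost per person:
4 x $8 = $32
Group total:
3 x $32 = $96

$96


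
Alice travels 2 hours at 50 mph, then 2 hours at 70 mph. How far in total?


Leg 1 distance:
50 x 2 = 100 miles
Leg 2 distance:
70 x 2 = 140 miles
Total distance:
100 + 140 = 240 miles

240 miles


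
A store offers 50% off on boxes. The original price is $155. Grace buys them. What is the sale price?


Calculate the discount amount:
50% of $155 = $77.50
Subtract from original:
$155 - $77.50 = $77.50

$77.50


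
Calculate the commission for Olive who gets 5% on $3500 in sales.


Convert rate to decimal:
5% = 0.05
Multiply by sales:
$3500 x 0.05 = $175

$175


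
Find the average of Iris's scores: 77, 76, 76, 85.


Add the scores:
77 + 76 + 76 + 85 = 314
Divide by the number of tests:
314 / 4 = 78.5

78.5


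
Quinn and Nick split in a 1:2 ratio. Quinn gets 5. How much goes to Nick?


Find the multiplier:
5 / 1 = 5
Apply to Nick's share:
2 x 5 = 10

10


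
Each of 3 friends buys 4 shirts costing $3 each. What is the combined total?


Cost per person:
4 x $3 = $12
Group total:
3 x $12 = $36

$36


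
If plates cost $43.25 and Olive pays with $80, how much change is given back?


Start with the amount paid:
$80
Subtract the price:
$80 - $43.25 = $36.75

$36.75


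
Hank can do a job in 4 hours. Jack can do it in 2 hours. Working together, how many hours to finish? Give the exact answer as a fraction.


Hank's rate: 1/4 of the job per hour
Jack's rate: 1/2 of the job per hour
Combined rate: 1/4 + 1/2 = 3/4 per hour
Time = 1 / (3/4) = 4/3 hours (≈ 1.33 hours)

4/3 hours


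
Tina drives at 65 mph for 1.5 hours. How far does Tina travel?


Use the formula: distance = speed x time
Speed = 65 mph, Time = 1.5 hours
65 x 1.5 = 97.5 miles

97.5 miles


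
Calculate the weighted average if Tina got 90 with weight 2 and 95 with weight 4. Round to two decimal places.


Weighted sum:
2 x 90 + 4 x 95 = 560
Total weight:
2 + 4 = 6
Weighted average:
560 / 6 = 93.3333... ≈ 93.33

93.33


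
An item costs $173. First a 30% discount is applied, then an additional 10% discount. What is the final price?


First discount:
30% of $173 = $51.90
Price after first discount:
$173 - $51.90 = $121.10
Second discount:
10% of $121.10 = $12.11
Final price:
$121.10 - $12.11 = $108.99

$108.99


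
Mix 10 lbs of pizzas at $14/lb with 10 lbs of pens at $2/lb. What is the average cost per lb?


Cost of pizzas:
10 x $14 = $140
Cost of pens:
10 x $2 = $20
Total cost: $140 + $20 = $160
Total weight: 20 lbs
Average: $160 / 20 = $8/lb

$8/lb


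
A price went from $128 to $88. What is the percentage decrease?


Find the absolute change:
|88 - 128| = 40
Divide by original and multiply by 100:
40 / 128 x 100 = 31.25%

31.25%


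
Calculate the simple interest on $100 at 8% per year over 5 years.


Use the formula I = P x R x T / 100
P x R x T = 100 x 8 x 5 = 4000
I = 4000 / 100 = $40

$40


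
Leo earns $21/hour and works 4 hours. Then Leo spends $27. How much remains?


Calculate earnings:
4 x $21 = $84
Subtract spending:
$84 - $27 = $57

$57


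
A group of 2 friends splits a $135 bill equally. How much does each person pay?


Total bill: $135
Number of people: 2
Each pays: $135 / 2 = $67.50

$67.50


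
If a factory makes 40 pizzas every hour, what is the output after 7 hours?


Production rate: 40 pizzas per hour
Time: 7 hours
Total: 40 x 7 = 280 pizzas

280 pizzas


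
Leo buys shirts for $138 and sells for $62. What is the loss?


Selling price = $62
Cost price = $138
Loss = cost price - selling price:
Loss = $138 - $62 = $76

$76


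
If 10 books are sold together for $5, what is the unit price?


Total cost: $5
Number of items: 10
Unit price: $5 / 10 = $0.50

$0.50


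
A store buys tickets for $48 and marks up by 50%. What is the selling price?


Calculate the markup amount:
50% of $48 = $24
Add to cost:
$48 + $24 = $72

$72


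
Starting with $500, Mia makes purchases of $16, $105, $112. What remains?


Add up expenses:
$16 + $105 + $112 = $233
Subtract from budget:
$500 - $233 = $267

$267


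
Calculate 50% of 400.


Convert percentage to decimal:
50% = 0.5
Multiply:
400 x 0.5 = 200

200


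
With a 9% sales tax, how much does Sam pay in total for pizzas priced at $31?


Calculate the tax:
9% of $31 = $2.79
Add tax to price:
$31 + $2.79 = $33.79

$33.79


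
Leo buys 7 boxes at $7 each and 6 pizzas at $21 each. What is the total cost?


Cost of boxes:
7 x $7 = $49
Cost of pizzas:
6 x $21 = $126
Add both:
$49 + $126 = $175

$175


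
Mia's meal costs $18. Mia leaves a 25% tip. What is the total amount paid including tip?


Calculate the tip:
25% of $18 = $4.50
Add tip to meal cost:
$18 + $4.50 = $22.50

$22.50


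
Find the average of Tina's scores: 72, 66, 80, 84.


Add the scores:
72 + 66 + 80 + 84 = 302
Divide by the number of tests:
302 / 4 = 75.5

75.5


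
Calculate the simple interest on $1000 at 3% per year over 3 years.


Use the formula I = P x R x T / 100
P x R x T = 1000 x 3 x 3 = 9000
I = 9000 / 100 = $90

$90


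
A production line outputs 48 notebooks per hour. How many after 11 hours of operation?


Production rate: 48 notebooks per hour
Time: 11 hours
Total: 48 x 11 = 528 notebooks

528 notebooks


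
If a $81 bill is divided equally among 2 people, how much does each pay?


Total bill: $81
Number of people: 2
Each pays: $81 / 2 = $40.50

$40.50


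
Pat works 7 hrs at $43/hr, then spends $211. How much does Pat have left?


Calculate earnings:
7 x $43 = $301
Subtract spending:
$301 - $211 = $90

$90


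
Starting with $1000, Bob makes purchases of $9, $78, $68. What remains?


Add up expenses:
$9 + $78 + $68 = $155
Subtract from budget:
$1000 - $155 = $845

$845


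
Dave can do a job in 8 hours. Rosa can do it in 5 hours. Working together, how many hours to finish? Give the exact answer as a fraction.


Dave's rate: 1/8 of the job per hour
Rosa's rate: 1/5 of the job per hour
Combined rate: 1/8 + 1/5 = 13/40 per hour
Time = 1 / (13/40) = 40/13 hours (≈ 3.08 hours)

40/13 hours


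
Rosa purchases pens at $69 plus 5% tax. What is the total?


Calculate the tax:
5% of $69 = $3.45
Add tax to price:
$69 + $3.45 = $72.45

$72.45


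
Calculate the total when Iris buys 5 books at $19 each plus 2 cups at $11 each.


Cost of books:
5 x $19 = $95
Cost of cups:
2 x $11 = $22
Add both:
$95 + $22 = $117

$117


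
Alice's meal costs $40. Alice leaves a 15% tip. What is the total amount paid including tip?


Calculate the tip:
15% of $40 = $6
Add tip to meal cost:
$40 + $6 = $46

$46


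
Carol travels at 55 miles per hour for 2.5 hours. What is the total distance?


Use the formula: distance = speed x time
Speed = 55 mph, Time = 2.5 hours
55 x 2.5 = 137.5 miles

137.5 miles


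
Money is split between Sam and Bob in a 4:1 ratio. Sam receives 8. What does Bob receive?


Find the multiplier:
8 / 4 = 2
Apply to Bob's share:
1 x 2 = 2

2


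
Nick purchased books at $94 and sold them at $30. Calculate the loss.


Selling price = $30
Cost price = $94
Loss = cost price - selling price:
Loss = $94 - $30 = $64

$64


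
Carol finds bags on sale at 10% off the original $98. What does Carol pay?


Calculate the discount amount:
10% of $98 = $9.80
Subtract from original:
$98 - $9.80 = $88.20

$88.20


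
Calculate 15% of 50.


Convert percentage to decimal:
15% = 0.15
Multiply:
50 x 0.15 = 7.5

7.5


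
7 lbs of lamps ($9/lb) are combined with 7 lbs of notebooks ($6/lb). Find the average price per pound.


Cost of lamps:
7 x $9 = $63
Cost of notebooks:
7 x $6 = $42
Total cost: $63 + $42 = $105
Total weight: 14 lbs
Average: $105 / 14 = $7.50/lb

$7.50/lb


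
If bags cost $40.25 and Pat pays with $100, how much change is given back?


Start with the amount paid:
$100
Subtract the price:
$100 - $40.25 = $59.75

$59.75


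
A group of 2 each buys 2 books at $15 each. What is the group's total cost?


Cost per person:
2 x $15 = $30
Group total:
2 x $30 = $60

$60


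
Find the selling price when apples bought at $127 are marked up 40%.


Calculate the markup amount:
40% of $127 = $50.80
Add to cost:
$127 + $50.80 = $177.80

$177.80


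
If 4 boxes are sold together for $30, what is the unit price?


Total cost: $30
Number of items: 4
Unit price: $30 / 4 = $7.50

$7.50


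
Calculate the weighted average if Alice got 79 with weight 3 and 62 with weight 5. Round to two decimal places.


Weighted sum:
3 x 79 + 5 x 62 = 547
Total weight:
3 + 5 = 8
Weighted average:
547 / 8 = 68.375 ≈ 68.38

68.38


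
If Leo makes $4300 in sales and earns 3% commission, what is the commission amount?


Convert rate to decimal:
3% = 0.03
Multiply by sales:
$4300 x 0.03 = $129

$129


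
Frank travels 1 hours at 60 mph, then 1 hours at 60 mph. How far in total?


Leg 1 distance:
60 x 1 = 60 miles
Leg 2 distance:
60 x 1 = 60 miles
Total distance:
60 + 60 = 120 miles

120 miles


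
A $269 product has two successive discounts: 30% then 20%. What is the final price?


First discount:
30% of $269 = $80.70
Price after first discount:
$269 - $80.70 = $188.30
Second discount:
20% of $188.30 = $37.66
Final price:
$188.30 - $37.66 = $150.64

$150.64


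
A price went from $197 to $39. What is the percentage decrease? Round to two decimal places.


Find the absolute change:
|39 - 197| = 158
Divide by original and multiply by 100:
158 / 197 x 100 = 80.2030...% ≈ 80.2%

80.2%


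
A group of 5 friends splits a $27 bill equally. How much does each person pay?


Total bill: $27
Number of people: 5
Each pays: $27 / 5 = $5.40

$5.40


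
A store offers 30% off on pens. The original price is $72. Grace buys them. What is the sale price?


Calculate the discount amount:
30% of $72 = $21.60
Subtract from original:
$72 - $21.60 = $50.40

$50.40


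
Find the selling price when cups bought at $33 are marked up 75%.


Calculate the markup amount:
75% of $33 = $24.75
Add to cost:
$33 + $24.75 = $57.75

$57.75


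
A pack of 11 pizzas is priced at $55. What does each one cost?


Total cost: $55
Number of items: 11
Unit price: $55 / 11 = $5

$5


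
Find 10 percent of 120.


Convert percentage to decimal:
10% = 0.1
Multiply:
120 x 0.1 = 12

12


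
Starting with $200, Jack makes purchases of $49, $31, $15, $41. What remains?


Add up expenses:
$49 + $31 + $15 + $41 = $136
Subtract from budget:
$200 - $136 = $64

$64


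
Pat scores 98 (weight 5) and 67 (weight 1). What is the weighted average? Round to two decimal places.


Weighted sum:
5 x 98 + 1 x 67 = 557
Total weight:
5 + 1 = 6
Weighted average:
557 / 6 = 92.8333... ≈ 92.83

92.83


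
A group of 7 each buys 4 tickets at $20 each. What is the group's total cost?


Cost per person:
4 x $20 = $80
Group total:
7 x $80 = $560

$560


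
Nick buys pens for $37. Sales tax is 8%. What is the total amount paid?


Calculate the tax:
8% of $37 = $2.96
Add tax to price:
$37 + $2.96 = $39.96

$39.96


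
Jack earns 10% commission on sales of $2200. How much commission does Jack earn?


Convert rate to decimal:
10% = 0.1
Multiply by sales:
$2200 x 0.1 = $220

$220


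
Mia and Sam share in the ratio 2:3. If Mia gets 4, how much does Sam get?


Find the multiplier:
4 / 2 = 2
Apply to Sam's share:
3 x 2 = 6

6


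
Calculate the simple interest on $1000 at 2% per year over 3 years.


Use the formula I = P x R x T / 100
P x R x T = 1000 x 2 x 3 = 6000
I = 6000 / 100 = $60

$60


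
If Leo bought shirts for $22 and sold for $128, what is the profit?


Selling price = $128
Cost price = $22
Profit = selling price - cost price:
Profit = $128 - $22 = $106

$106


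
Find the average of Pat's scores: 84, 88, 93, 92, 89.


Add the scores:
84 + 88 + 93 + 92 + 89 = 446
Divide by the number of tests:
446 / 5 = 89.2

89.2


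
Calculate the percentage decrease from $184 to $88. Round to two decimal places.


Find the absolute change:
|88 - 184| = 96
Divide by original and multiply by 100:
96 / 184 x 100 = 52.1739...% ≈ 52.17%

52.17%


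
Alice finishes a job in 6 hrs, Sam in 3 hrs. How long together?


Alice's rate: 1/6 of the job per hour
Sam's rate: 1/3 of the job per hour
Combined rate: 1/6 + 1/3 = 1/2 per hour
Time = 1 / (1/2) = 2 hours

2 hours


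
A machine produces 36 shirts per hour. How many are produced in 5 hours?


Production rate: 36 shirts per hour
Time: 5 hours
Total: 36 x 5 = 180 shirts

180 shirts


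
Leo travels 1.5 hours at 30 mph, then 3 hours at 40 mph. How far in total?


Leg 1 distance:
30 x 1.5 = 45 miles
Leg 2 distance:
40 x 3 = 120 miles
Total distance:
45 + 120 = 165 miles

165 miles


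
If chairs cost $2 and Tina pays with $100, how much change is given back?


Start with the amount paid:
$100
Subtract the price:
$100 - $2 = $98

$98


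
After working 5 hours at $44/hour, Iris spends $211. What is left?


Calculate earnings:
5 x $44 = $220
Subtract spending:
$220 - $211 = $9

$9


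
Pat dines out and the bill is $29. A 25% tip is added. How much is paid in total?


Calculate the tip:
25% of $29 = $7.25
Add tip to meal cost:
$29 + $7.25 = $36.25

$36.25


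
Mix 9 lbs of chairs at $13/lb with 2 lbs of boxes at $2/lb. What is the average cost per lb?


Cost of chairs:
9 x $13 = $117
Cost of boxes:
2 x $2 = $4
Total cost: $117 + $4 = $121
Total weight: 11 lbs
Average: $121 / 11 = $11/lb

$11/lb


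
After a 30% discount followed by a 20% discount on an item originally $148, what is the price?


First discount:
30% of $148 = $44.40
Price after first discount:
$148 - $44.40 = $103.60
Second discount:
20% of $103.60 = $20.72
Final price:
$103.60 - $20.72 = $82.88

$82.88


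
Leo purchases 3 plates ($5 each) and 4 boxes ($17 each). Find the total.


Cost of plates:
3 x $5 = $15
Cost of boxes:
4 x $17 = $68
Add both:
$15 + $68 = $83

$83


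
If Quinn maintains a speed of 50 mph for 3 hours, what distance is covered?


Use the formula: distance = speed x time
Speed = 50 mph, Time = 3 hours
50 x 3 = 150 miles

150 miles


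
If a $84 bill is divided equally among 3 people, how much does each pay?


Total bill: $84
Number of people: 3
Each pays: $84 / 3 = $28

$28


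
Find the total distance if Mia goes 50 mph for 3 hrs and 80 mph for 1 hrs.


Leg 1 distance:
50 x 3 = 150 miles
Leg 2 distance:
80 x 1 = 80 miles
Total distance:
150 + 80 = 230 miles

230 miles


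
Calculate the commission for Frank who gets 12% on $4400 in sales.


Convert rate to decimal:
12% = 0.12
Multiply by sales:
$4400 x 0.12 = $528

$528


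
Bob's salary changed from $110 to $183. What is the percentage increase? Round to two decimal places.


Find the absolute change:
|183 - 110| = 73
Divide by original and multiply by 100:
73 / 110 x 100 = 66.3636...% ≈ 66.36%

66.36%


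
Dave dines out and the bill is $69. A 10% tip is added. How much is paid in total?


Calculate the tip:
10% of $69 = $6.90
Add tip to meal cost:
$69 + $6.90 = $75.90

$75.90


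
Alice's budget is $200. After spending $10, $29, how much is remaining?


Add up expenses:
$10 + $29 = $39
Subtract from budget:
$200 - $39 = $161

$161


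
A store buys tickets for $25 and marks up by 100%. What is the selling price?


Calculate the markup amount:
100% of $25 = $25
Add to cost:
$25 + $25 = $50

$50


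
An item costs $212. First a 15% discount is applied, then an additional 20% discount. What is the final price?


First discount:
15% of $212 = $31.80
Price after first discount:
$212 - $31.80 = $180.20
Second discount:
20% of $180.20 = $36.04
Final price:
$180.20 - $36.04 = $144.16

$144.16


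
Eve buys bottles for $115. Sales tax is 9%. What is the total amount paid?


Calculate the tax:
9% of $115 = $10.35
Add tax to price:
$115 + $10.35 = $125.35

$125.35


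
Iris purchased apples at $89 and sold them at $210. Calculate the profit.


Selling price = $210
Cost price = $89
Profit = selling price - cost price:
Profit = $210 - $89 = $121

$121


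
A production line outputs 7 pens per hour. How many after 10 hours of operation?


Production rate: 7 pens per hour
Time: 10 hours
Total: 7 x 10 = 70 pens

70 pens


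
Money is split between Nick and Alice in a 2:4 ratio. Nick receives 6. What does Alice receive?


Find the multiplier:
6 / 2 = 3
Apply to Alice's share:
4 x 3 = 12

12


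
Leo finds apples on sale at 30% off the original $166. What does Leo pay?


Calculate the discount amount:
30% of $166 = $49.80
Subtract from original:
$166 - $49.80 = $116.20

$116.20


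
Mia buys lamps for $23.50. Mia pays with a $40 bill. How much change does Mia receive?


Start with the amount paid:
$40
Subtract the price:
$40 - $23.50 = $16.50

$16.50
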